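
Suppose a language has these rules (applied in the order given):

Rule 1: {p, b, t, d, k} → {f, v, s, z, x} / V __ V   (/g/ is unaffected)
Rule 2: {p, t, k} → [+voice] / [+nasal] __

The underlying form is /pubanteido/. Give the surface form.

Rule 1 (intervocalic spirantization): /b/ is a stop between vowels /u/ and /a/, so it spirantizes to the fricative [v]. /d/ is a stop between vowels /i/ and /o/, so it spirantizes to the fricative [z]. /pubanteido/ → puvanteizo.
Rule 2 (post-nasal voicing): /t/ is a voiceless stop immediately after the nasal /n/, so it voices to [d]. /puvanteizo/ → puvandeizo.

puvandeizo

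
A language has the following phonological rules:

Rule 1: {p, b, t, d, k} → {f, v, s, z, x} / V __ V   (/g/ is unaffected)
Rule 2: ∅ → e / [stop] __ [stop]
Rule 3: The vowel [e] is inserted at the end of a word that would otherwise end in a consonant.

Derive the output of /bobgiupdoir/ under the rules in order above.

Rule 1 (intervocalic spirantization): no segment meets the environment; /bobgiupdoir/ is unchanged.
Rule 2 (stop-cluster e-epenthesis): /b/ and /g/ form a stop–stop cluster, so [e] is inserted between them. /p/ and /d/ form a stop–stop cluster, so [e] is inserted between them. /bobgiupdoir/ → bobegiupedoir.
Rule 3 (final e-epenthesis): the form ends in the consonant /r/, so [e] is inserted word-finally. /bobegiupedoir/ → bobegiupedoire.

bobegiupedoire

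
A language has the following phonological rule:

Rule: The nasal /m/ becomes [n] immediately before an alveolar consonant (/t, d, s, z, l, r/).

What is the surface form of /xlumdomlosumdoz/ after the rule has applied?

xlundonlosundoz

/m/ precedes the alveolar consonant /d/, so it assimilates in place to [n].
/m/ precedes the alveolar consonant /l/, so it assimilates in place to [n].
/m/ precedes the alveolar consonant /d/, so it assimilates in place to [n].
Surface form: [xlundonlosundoz].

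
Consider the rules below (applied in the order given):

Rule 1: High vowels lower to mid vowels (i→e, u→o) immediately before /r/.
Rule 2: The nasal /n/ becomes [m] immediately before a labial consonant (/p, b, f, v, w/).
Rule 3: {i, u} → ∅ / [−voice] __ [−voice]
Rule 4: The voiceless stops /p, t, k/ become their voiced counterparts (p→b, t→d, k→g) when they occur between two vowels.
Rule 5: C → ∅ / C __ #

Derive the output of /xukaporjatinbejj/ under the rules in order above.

xkaborjadimbej

Rule 1 (pre-rhotic lowering): no segment meets the environment; /xukaporjatinbejj/ is unchanged.
Rule 2 (nasal place assimilation): /n/ precedes the labial consonant /b/, so it assimilates in place to [m]. /xukaporjatinbejj/ → xukaporjatimbejj.
Rule 3 (high vowel syncope): /u/ is a high vowel flanked by voiceless consonants /x/ and /k/, so it deletes. /xukaporjatimbejj/ → xkaporjatimbejj.
Rule 4 (intervocalic voicing): /p/ is a voiceless stop between vowels /a/ and /o/, so it voices to [b]. /t/ is a voiceless stop between vowels /a/ and /i/, so it voices to [d]. /xkaporjatimbejj/ → xkaborjadimbejj.
Rule 5 (final cluster simplification): /j/ is the second consonant of a word-final cluster /jj/, so it deletes. /xkaborjadimbejj/ → xkaborjadimbej.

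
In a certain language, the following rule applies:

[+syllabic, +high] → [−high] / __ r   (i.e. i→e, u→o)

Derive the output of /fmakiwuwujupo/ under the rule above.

No segment of /fmakiwuwujupo/ meets the structural description of the rule, so the form surfaces unchanged.

fmakiwuwujupo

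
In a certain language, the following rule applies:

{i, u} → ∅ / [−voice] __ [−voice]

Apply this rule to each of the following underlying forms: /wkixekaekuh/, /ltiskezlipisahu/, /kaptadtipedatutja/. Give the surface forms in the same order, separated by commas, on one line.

/wkixekaekuh/: /i/ is a high vowel flanked by voiceless consonants /k/ and /x/, so it deletes. /u/ is a high vowel flanked by voiceless consonants /k/ and /h/, so it deletes. → [wkxekaekh].
/ltiskezlipisahu/: /i/ is a high vowel flanked by voiceless consonants /t/ and /s/, so it deletes. /i/ is a high vowel flanked by voiceless consonants /p/ and /s/, so it deletes. → [ltskezlipsahu].
/kaptadtipedatutja/: /i/ is a high vowel flanked by voiceless consonants /t/ and /p/, so it deletes. /u/ is a high vowel flanked by voiceless consonants /t/ and /t/, so it deletes. → [kaptadtpedattja].

wkxekaekh, ltskezlipsahu, kaptadtpedattja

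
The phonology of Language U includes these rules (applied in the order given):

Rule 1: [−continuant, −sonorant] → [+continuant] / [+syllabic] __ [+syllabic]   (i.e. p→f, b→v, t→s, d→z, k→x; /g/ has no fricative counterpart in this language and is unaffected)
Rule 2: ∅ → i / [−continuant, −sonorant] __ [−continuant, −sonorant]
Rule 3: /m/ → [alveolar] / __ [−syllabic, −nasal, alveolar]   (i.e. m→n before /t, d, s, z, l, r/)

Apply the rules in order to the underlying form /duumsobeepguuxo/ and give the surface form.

duunsoveepiguuxo

Rule 1 (intervocalic spirantization): /b/ is a stop between vowels /o/ and /e/, so it spirantizes to the fricative [v]. /duumsobeepguuxo/ → duumsoveepguuxo.
Rule 2 (stop-cluster i-epenthesis): /p/ and /g/ form a stop–stop cluster, so [i] is inserted between them. /duumsoveepguuxo/ → duumsoveepiguuxo.
Rule 3 (nasal place assimilation): /m/ precedes the alveolar consonant /s/, so it assimilates in place to [n]. /duumsoveepiguuxo/ → duunsoveepiguuxo.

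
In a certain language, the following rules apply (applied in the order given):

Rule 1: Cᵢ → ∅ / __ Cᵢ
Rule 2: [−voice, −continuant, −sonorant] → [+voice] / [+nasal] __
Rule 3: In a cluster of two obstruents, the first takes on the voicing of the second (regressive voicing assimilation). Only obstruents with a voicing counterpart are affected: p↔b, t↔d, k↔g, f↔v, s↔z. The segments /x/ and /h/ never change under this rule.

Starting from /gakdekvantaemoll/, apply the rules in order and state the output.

Rule 1 (degemination): /ll/ is a geminate; the first /l/ deletes. /gakdekvantaemoll/ → gakdekvantaemol.
Rule 2 (post-nasal voicing): /t/ is a voiceless stop immediately after the nasal /n/, so it voices to [d]. /gakdekvantaemol/ → gakdekvandaemol.
Rule 3 (regressive voicing assimilation): /k/ precedes the voiced obstruent /d/, so it voices to [g] by assimilation. /k/ precedes the voiced obstruent /v/, so it voices to [g] by assimilation. /gakdekvandaemol/ → gagdegvandaemol.

gagdegvandaemol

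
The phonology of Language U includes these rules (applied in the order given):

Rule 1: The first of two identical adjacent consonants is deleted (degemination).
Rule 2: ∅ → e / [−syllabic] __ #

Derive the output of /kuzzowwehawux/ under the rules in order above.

kuzowehawuxe

Rule 1 (degemination): /zz/ is a geminate; the first /z/ deletes. /ww/ is a geminate; the first /w/ deletes. /kuzzowwehawux/ → kuzowehawux.
Rule 2 (final e-epenthesis): the form ends in the consonant /x/, so [e] is inserted word-finally. /kuzowehawux/ → kuzowehawuxe.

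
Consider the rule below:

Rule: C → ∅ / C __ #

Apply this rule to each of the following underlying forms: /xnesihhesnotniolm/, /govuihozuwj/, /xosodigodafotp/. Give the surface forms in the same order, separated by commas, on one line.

xnesihhesnotniol, govuihozuw, xosodigodafot

/xnesihhesnotniolm/: /m/ is the second consonant of a word-final cluster /lm/, so it deletes. → [xnesihhesnotniol].
/govuihozuwj/: /j/ is the second consonant of a word-final cluster /wj/, so it deletes. → [govuihozuw].
/xosodigodafotp/: /p/ is the second consonant of a word-final cluster /tp/, so it deletes. → [xosodigodafot].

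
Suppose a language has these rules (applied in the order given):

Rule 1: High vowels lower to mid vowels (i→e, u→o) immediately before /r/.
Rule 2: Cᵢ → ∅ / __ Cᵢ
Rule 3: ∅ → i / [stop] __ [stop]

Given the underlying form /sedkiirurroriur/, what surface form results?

Rule 1 (pre-rhotic lowering): /i/ is a high vowel immediately before /r/, so it lowers to [e]. /u/ is a high vowel immediately before /r/, so it lowers to [o]. /u/ is a high vowel immediately before /r/, so it lowers to [o]. /sedkiirurroriur/ → sedkierorrorior.
Rule 2 (degemination): /rr/ is a geminate; the first /r/ deletes. /sedkierorrorior/ → sedkierororior.
Rule 3 (stop-cluster i-epenthesis): /d/ and /k/ form a stop–stop cluster, so [i] is inserted between them. /sedkierororior/ → sedikierororior.

sedikierororior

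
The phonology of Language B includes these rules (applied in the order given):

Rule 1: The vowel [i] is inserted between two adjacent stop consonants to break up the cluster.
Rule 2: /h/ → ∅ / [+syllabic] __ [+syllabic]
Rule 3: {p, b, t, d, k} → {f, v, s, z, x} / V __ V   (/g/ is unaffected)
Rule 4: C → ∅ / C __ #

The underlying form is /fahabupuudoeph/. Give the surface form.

Rule 1 (stop-cluster i-epenthesis): no segment meets the environment; /fahabupuudoeph/ is unchanged.
Rule 2 (intervocalic h-deletion): /h/ occurs between vowels /a/ and /a/, so it deletes. /fahabupuudoeph/ → faabupuudoeph.
Rule 3 (intervocalic spirantization): /b/ is a stop between vowels /a/ and /u/, so it spirantizes to the fricative [v]. /p/ is a stop between vowels /u/ and /u/, so it spirantizes to the fricative [f]. /d/ is a stop between vowels /u/ and /o/, so it spirantizes to the fricative [z]. /faabupuudoeph/ → faavufuuzoeph.
Rule 4 (final cluster simplification): /h/ is the second consonant of a word-final cluster /ph/, so it deletes. /faavufuuzoeph/ → faavufuuzoep.

faavufuuzoep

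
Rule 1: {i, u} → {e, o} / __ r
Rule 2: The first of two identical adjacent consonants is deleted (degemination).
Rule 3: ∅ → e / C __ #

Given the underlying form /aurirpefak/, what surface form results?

Rule 1 (pre-rhotic lowering): /u/ is a high vowel immediately before /r/, so it lowers to [o]. /i/ is a high vowel immediately before /r/, so it lowers to [e]. /aurirpefak/ → aorerpefak.
Rule 2 (degemination): no segment meets the environment; /aorerpefak/ is unchanged.
Rule 3 (final e-epenthesis): the form ends in the consonant /k/, so [e] is inserted word-finally. /aorerpefak/ → aorerpefake.

aorerpefake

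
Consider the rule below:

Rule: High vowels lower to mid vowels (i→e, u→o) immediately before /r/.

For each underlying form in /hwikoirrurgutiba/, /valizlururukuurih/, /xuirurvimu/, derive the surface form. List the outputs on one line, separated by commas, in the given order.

hwikoerrorgutiba, valizlororukuorih, xuerorvimu

/hwikoirrurgutiba/: /i/ is a high vowel immediately before /r/, so it lowers to [e]. /u/ is a high vowel immediately before /r/, so it lowers to [o]. → [hwikoerrorgutiba].
/valizlururukuurih/: /u/ is a high vowel immediately before /r/, so it lowers to [o]. /u/ is a high vowel immediately before /r/, so it lowers to [o]. /u/ is a high vowel immediately before /r/, so it lowers to [o]. → [valizlororukuorih].
/xuirurvimu/: /i/ is a high vowel immediately before /r/, so it lowers to [e]. /u/ is a high vowel immediately before /r/, so it lowers to [o]. → [xuerorvimu].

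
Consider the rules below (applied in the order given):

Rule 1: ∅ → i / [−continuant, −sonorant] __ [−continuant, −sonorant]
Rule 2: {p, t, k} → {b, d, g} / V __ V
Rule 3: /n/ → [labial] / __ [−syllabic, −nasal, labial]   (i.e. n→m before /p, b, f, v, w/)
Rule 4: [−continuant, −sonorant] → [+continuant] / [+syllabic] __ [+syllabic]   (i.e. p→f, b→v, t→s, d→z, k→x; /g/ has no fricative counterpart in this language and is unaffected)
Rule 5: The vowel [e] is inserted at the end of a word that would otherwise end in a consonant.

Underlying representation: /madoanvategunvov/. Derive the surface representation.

Rule 1 (stop-cluster i-epenthesis): no segment meets the environment; /madoanvategunvov/ is unchanged.
Rule 2 (intervocalic voicing): /t/ is a voiceless stop between vowels /a/ and /e/, so it voices to [d]. /madoanvategunvov/ → madoanvadegunvov.
Rule 3 (nasal place assimilation): /n/ precedes the labial consonant /v/, so it assimilates in place to [m]. /n/ precedes the labial consonant /v/, so it assimilates in place to [m]. /madoanvadegunvov/ → madoamvadegumvov.
Rule 4 (intervocalic spirantization): /d/ is a stop between vowels /a/ and /o/, so it spirantizes to the fricative [z]. /d/ is a stop between vowels /a/ and /e/, so it spirantizes to the fricative [z]. /madoamvadegumvov/ → mazoamvazegumvov.
Rule 5 (final e-epenthesis): the form ends in the consonant /v/, so [e] is inserted word-finally. /mazoamvazegumvov/ → mazoamvazegumvove.

mazoamvazegumvove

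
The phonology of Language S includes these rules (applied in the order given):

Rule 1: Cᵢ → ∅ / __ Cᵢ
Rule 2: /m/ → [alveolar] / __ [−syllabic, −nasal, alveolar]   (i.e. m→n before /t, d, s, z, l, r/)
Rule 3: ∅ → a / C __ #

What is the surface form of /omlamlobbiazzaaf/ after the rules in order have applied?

Rule 1 (degemination): /bb/ is a geminate; the first /b/ deletes. /zz/ is a geminate; the first /z/ deletes. /omlamlobbiazzaaf/ → omlamlobiazaaf.
Rule 2 (nasal place assimilation): /m/ precedes the alveolar consonant /l/, so it assimilates in place to [n]. /m/ precedes the alveolar consonant /l/, so it assimilates in place to [n]. /omlamlobiazaaf/ → onlanlobiazaaf.
Rule 3 (final a-epenthesis): the form ends in the consonant /f/, so [a] is inserted word-finally. /onlanlobiazaaf/ → onlanlobiazaafa.

onlanlobiazaafa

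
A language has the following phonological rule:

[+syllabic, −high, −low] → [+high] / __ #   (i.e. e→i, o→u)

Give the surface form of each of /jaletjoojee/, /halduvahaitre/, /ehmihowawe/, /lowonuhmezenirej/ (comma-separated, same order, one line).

jaletjoojei, halduvahaitri, ehmihowawi, lowonuhmezenirej

/jaletjoojee/: /e/ is a mid vowel in word-final position, so it raises to [i]. → [jaletjoojei].
/halduvahaitre/: /e/ is a mid vowel in word-final position, so it raises to [i]. → [halduvahaitri].
/ehmihowawe/: /e/ is a mid vowel in word-final position, so it raises to [i]. → [ehmihowawi].
/lowonuhmezenirej/: the rule's environment is not met; surfaces unchanged as [lowonuhmezenirej].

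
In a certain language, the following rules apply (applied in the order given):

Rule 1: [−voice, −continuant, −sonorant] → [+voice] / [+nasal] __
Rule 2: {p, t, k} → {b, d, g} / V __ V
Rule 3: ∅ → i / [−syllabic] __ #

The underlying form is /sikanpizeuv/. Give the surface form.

siganbizeuvi

Rule 1 (post-nasal voicing): /p/ is a voiceless stop immediately after the nasal /n/, so it voices to [b]. /sikanpizeuv/ → sikanbizeuv.
Rule 2 (intervocalic voicing): /k/ is a voiceless stop between vowels /i/ and /a/, so it voices to [g]. /sikanbizeuv/ → siganbizeuv.
Rule 3 (final i-epenthesis): the form ends in the consonant /v/, so [i] is inserted word-finally. /siganbizeuv/ → siganbizeuvi.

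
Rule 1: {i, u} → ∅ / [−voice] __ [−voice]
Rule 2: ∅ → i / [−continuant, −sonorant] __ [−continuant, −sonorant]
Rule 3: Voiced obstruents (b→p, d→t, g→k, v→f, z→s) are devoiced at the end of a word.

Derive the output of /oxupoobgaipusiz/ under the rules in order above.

Rule 1 (high vowel syncope): /u/ is a high vowel flanked by voiceless consonants /x/ and /p/, so it deletes. /u/ is a high vowel flanked by voiceless consonants /p/ and /s/, so it deletes. /oxupoobgaipusiz/ → oxpoobgaipsiz.
Rule 2 (stop-cluster i-epenthesis): /b/ and /g/ form a stop–stop cluster, so [i] is inserted between them. /oxpoobgaipsiz/ → oxpoobigaipsiz.
Rule 3 (final devoicing): /z/ is a voiced obstruent in word-final position, so it devoices to [s]. /oxpoobigaipsiz/ → oxpoobigaipsis.

oxpoobigaipsis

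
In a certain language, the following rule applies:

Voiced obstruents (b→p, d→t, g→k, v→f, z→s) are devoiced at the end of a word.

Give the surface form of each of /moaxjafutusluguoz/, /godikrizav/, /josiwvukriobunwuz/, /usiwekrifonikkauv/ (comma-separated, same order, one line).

/moaxjafutusluguoz/: /z/ is a voiced obstruent in word-final position, so it devoices to [s]. → [moaxjafutusluguos].
/godikrizav/: /v/ is a voiced obstruent in word-final position, so it devoices to [f]. → [godikrizaf].
/josiwvukriobunwuz/: /z/ is a voiced obstruent in word-final position, so it devoices to [s]. → [josiwvukriobunwus].
/usiwekrifonikkauv/: /v/ is a voiced obstruent in word-final position, so it devoices to [f]. → [usiwekrifonikkauf].

moaxjafutusluguos, godikrizaf, josiwvukriobunwus, usiwekrifonikkauf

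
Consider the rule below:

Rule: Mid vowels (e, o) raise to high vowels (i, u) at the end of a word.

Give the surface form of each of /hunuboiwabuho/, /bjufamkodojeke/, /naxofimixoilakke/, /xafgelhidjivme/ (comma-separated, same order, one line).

/hunuboiwabuho/: /o/ is a mid vowel in word-final position, so it raises to [u]. → [hunuboiwabuhu].
/bjufamkodojeke/: /e/ is a mid vowel in word-final position, so it raises to [i]. → [bjufamkodojeki].
/naxofimixoilakke/: /e/ is a mid vowel in word-final position, so it raises to [i]. → [naxofimixoilakki].
/xafgelhidjivme/: /e/ is a mid vowel in word-final position, so it raises to [i]. → [xafgelhidjivmi].

hunuboiwabuhu, bjufamkodojeki, naxofimixoilakki, xafgelhidjivmi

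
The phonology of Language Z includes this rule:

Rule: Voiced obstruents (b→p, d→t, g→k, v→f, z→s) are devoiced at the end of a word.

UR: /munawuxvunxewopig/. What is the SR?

Scanning /munawuxvunxewopig/: /v/ at position 8 is not in the conditioning environment; /g/ is a voiced obstruent in word-final position, so it devoices to [k].
Result: [munawuxvunxewopik].

munawuxvunxewopik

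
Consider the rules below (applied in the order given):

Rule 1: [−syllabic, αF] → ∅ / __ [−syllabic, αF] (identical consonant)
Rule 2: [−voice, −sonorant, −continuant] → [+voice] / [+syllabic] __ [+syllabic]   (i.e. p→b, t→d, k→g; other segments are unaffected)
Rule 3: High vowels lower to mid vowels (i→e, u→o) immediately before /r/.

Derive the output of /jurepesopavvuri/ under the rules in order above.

jorebesobavori

Rule 1 (degemination): /vv/ is a geminate; the first /v/ deletes. /jurepesopavvuri/ → jurepesopavuri.
Rule 2 (intervocalic voicing): /p/ is a voiceless stop between vowels /e/ and /e/, so it voices to [b]. /p/ is a voiceless stop between vowels /o/ and /a/, so it voices to [b]. /jurepesopavuri/ → jurebesobavuri.
Rule 3 (pre-rhotic lowering): /u/ is a high vowel immediately before /r/, so it lowers to [o]. /u/ is a high vowel immediately before /r/, so it lowers to [o]. /jurebesobavuri/ → jorebesobavori.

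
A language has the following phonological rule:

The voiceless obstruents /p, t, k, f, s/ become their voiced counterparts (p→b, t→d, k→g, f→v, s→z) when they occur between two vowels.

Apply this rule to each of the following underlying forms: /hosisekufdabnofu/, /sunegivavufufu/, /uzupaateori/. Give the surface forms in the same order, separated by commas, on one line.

hozizegufdabnovu, sunegivavuvuvu, uzubaadeori

/hosisekufdabnofu/: /s/ is a voiceless obstruent between vowels /o/ and /i/, so it voices to [z]. /s/ is a voiceless obstruent between vowels /i/ and /e/, so it voices to [z]. /k/ is a voiceless obstruent between vowels /e/ and /u/, so it voices to [g]. /f/ is a voiceless obstruent between vowels /o/ and /u/, so it voices to [v]. → [hozizegufdabnovu].
/sunegivavufufu/: /f/ is a voiceless obstruent between vowels /u/ and /u/, so it voices to [v]. /f/ is a voiceless obstruent between vowels /u/ and /u/, so it voices to [v]. → [sunegivavuvuvu].
/uzupaateori/: /p/ is a voiceless obstruent between vowels /u/ and /a/, so it voices to [b]. /t/ is a voiceless obstruent between vowels /a/ and /e/, so it voices to [d]. → [uzubaadeori].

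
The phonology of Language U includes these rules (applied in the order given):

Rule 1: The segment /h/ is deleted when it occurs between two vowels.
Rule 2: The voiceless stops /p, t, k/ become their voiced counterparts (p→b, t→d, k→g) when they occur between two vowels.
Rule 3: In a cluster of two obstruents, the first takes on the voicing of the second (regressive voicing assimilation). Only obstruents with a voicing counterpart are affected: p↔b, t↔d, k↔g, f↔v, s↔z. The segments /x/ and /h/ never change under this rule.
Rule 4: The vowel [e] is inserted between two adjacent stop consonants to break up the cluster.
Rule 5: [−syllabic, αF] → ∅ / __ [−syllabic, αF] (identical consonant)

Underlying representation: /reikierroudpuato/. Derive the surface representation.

Rule 1 (intervocalic h-deletion): no segment meets the environment; /reikierroudpuato/ is unchanged.
Rule 2 (intervocalic voicing): /k/ is a voiceless stop between vowels /i/ and /i/, so it voices to [g]. /t/ is a voiceless stop between vowels /a/ and /o/, so it voices to [d]. /reikierroudpuato/ → reigierroudpuado.
Rule 3 (regressive voicing assimilation): /d/ precedes the voiceless obstruent /p/, so it devoices to [t] by assimilation. /reigierroudpuado/ → reigierroutpuado.
Rule 4 (stop-cluster e-epenthesis): /t/ and /p/ form a stop–stop cluster, so [e] is inserted between them. /reigierroutpuado/ → reigierroutepuado.
Rule 5 (degemination): /rr/ is a geminate; the first /r/ deletes. /reigierroutepuado/ → reigieroutepuado.

reigieroutepuado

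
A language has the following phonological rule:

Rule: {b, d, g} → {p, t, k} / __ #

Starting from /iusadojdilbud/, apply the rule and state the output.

iusadojdilbut

Scanning /iusadojdilbud/: /d/ at position 5 is not in the conditioning environment; /d/ at position 8 is not in the conditioning environment; /b/ at position 11 is not in the conditioning environment; /d/ is a voiced stop in word-final position, so it devoices to [t].
Result: [iusadojdilbut].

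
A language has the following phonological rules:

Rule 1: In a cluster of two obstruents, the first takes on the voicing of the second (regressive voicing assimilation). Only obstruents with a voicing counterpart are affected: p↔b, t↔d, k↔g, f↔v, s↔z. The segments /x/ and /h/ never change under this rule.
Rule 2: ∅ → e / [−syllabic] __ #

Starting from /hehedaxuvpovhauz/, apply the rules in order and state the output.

Rule 1 (regressive voicing assimilation): /v/ precedes the voiceless obstruent /p/, so it devoices to [f] by assimilation. /v/ precedes the voiceless obstruent /h/, so it devoices to [f] by assimilation. /hehedaxuvpovhauz/ → hehedaxufpofhauz.
Rule 2 (final e-epenthesis): the form ends in the consonant /z/, so [e] is inserted word-finally. /hehedaxufpofhauz/ → hehedaxufpofhauze.

hehedaxufpofhauze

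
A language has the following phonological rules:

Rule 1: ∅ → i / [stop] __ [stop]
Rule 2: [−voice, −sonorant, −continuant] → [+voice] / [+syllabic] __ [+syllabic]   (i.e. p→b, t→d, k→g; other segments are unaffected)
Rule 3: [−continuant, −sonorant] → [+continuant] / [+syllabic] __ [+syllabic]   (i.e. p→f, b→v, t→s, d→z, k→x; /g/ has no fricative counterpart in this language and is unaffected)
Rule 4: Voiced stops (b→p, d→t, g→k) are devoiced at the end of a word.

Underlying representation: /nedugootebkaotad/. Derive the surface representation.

nezugoozevigaozat

Rule 1 (stop-cluster i-epenthesis): /b/ and /k/ form a stop–stop cluster, so [i] is inserted between them. /nedugootebkaotad/ → nedugootebikaotad.
Rule 2 (intervocalic voicing): /t/ is a voiceless stop between vowels /o/ and /e/, so it voices to [d]. /k/ is a voiceless stop between vowels /i/ and /a/, so it voices to [g]. /t/ is a voiceless stop between vowels /o/ and /a/, so it voices to [d]. /nedugootebikaotad/ → nedugoodebigaodad.
Rule 3 (intervocalic spirantization): /d/ is a stop between vowels /e/ and /u/, so it spirantizes to the fricative [z]. /d/ is a stop between vowels /o/ and /e/, so it spirantizes to the fricative [z]. /b/ is a stop between vowels /e/ and /i/, so it spirantizes to the fricative [v]. /d/ is a stop between vowels /o/ and /a/, so it spirantizes to the fricative [z]. /nedugoodebigaodad/ → nezugoozevigaozad.
Rule 4 (final devoicing): /d/ is a voiced stop in word-final position, so it devoices to [t]. /nezugoozevigaozad/ → nezugoozevigaozat.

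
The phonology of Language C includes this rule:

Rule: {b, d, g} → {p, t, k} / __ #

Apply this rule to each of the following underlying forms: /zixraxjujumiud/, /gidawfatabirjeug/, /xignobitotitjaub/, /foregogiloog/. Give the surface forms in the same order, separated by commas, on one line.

/zixraxjujumiud/: /d/ is a voiced stop in word-final position, so it devoices to [t]. → [zixraxjujumiut].
/gidawfatabirjeug/: /g/ is a voiced stop in word-final position, so it devoices to [k]. → [gidawfatabirjeuk].
/xignobitotitjaub/: /b/ is a voiced stop in word-final position, so it devoices to [p]. → [xignobitotitjaup].
/foregogiloog/: /g/ is a voiced stop in word-final position, so it devoices to [k]. → [foregogilook].

zixraxjujumiut, gidawfatabirjeuk, xignobitotitjaup, foregogilook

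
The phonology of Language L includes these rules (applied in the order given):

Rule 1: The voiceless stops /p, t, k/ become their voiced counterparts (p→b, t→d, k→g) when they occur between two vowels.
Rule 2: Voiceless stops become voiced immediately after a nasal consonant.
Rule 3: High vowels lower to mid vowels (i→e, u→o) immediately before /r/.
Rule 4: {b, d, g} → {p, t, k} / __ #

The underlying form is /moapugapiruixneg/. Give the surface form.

Rule 1 (intervocalic voicing): /p/ is a voiceless stop between vowels /a/ and /u/, so it voices to [b]. /p/ is a voiceless stop between vowels /a/ and /i/, so it voices to [b]. /moapugapiruixneg/ → moabugabiruixneg.
Rule 2 (post-nasal voicing): no segment meets the environment; /moabugabiruixneg/ is unchanged.
Rule 3 (pre-rhotic lowering): /i/ is a high vowel immediately before /r/, so it lowers to [e]. /moabugabiruixneg/ → moabugaberuixneg.
Rule 4 (final devoicing): /g/ is a voiced stop in word-final position, so it devoices to [k]. /moabugaberuixneg/ → moabugaberuixnek.

moabugaberuixnek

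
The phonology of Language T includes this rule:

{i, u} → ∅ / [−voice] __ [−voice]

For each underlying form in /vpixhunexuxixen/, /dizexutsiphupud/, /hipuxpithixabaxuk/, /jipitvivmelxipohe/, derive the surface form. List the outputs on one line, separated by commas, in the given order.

/vpixhunexuxixen/: /i/ is a high vowel flanked by voiceless consonants /p/ and /x/, so it deletes. /u/ is a high vowel flanked by voiceless consonants /x/ and /x/, so it deletes. /i/ is a high vowel flanked by voiceless consonants /x/ and /x/, so it deletes. → [vpxhunexxxen].
/dizexutsiphupud/: /u/ is a high vowel flanked by voiceless consonants /x/ and /t/, so it deletes. /i/ is a high vowel flanked by voiceless consonants /s/ and /p/, so it deletes. /u/ is a high vowel flanked by voiceless consonants /h/ and /p/, so it deletes. → [dizextsphpud].
/hipuxpithixabaxuk/: /i/ is a high vowel flanked by voiceless consonants /h/ and /p/, so it deletes. /u/ is a high vowel flanked by voiceless consonants /p/ and /x/, so it deletes. /i/ is a high vowel flanked by voiceless consonants /p/ and /t/, so it deletes. /i/ is a high vowel flanked by voiceless consonants /h/ and /x/, so it deletes. /u/ is a high vowel flanked by voiceless consonants /x/ and /k/, so it deletes. → [hpxpthxabaxk].
/jipitvivmelxipohe/: /i/ is a high vowel flanked by voiceless consonants /p/ and /t/, so it deletes. /i/ is a high vowel flanked by voiceless consonants /x/ and /p/, so it deletes. → [jiptvivmelxpohe].

vpxhunexxxen, dizextsphpud, hpxpthxabaxk, jiptvivmelxpohe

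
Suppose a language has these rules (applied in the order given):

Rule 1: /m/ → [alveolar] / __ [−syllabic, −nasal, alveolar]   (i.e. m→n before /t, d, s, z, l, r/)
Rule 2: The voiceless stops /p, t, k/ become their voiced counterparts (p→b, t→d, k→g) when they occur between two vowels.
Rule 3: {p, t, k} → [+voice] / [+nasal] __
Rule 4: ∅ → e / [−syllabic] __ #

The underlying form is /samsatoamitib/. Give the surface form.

sansadoamidibe

Rule 1 (nasal place assimilation): /m/ precedes the alveolar consonant /s/, so it assimilates in place to [n]. /samsatoamitib/ → sansatoamitib.
Rule 2 (intervocalic voicing): /t/ is a voiceless stop between vowels /a/ and /o/, so it voices to [d]. /t/ is a voiceless stop between vowels /i/ and /i/, so it voices to [d]. /sansatoamitib/ → sansadoamidib.
Rule 3 (post-nasal voicing): no segment meets the environment; /sansadoamidib/ is unchanged.
Rule 4 (final e-epenthesis): the form ends in the consonant /b/, so [e] is inserted word-finally. /sansadoamidib/ → sansadoamidibe.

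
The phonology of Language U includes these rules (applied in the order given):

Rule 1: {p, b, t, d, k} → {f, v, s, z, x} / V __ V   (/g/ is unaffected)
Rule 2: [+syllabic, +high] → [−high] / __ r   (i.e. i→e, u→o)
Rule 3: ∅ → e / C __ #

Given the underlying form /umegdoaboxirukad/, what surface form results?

Rule 1 (intervocalic spirantization): /b/ is a stop between vowels /a/ and /o/, so it spirantizes to the fricative [v]. /k/ is a stop between vowels /u/ and /a/, so it spirantizes to the fricative [x]. /umegdoaboxirukad/ → umegdoavoxiruxad.
Rule 2 (pre-rhotic lowering): /i/ is a high vowel immediately before /r/, so it lowers to [e]. /umegdoavoxiruxad/ → umegdoavoxeruxad.
Rule 3 (final e-epenthesis): the form ends in the consonant /d/, so [e] is inserted word-finally. /umegdoavoxeruxad/ → umegdoavoxeruxade.

umegdoavoxeruxade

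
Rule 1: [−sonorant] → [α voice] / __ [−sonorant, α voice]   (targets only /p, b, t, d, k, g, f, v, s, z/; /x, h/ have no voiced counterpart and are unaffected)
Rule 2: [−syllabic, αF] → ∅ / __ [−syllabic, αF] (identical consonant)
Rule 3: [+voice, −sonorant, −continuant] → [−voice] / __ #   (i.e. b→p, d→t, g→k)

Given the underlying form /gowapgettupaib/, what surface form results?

gowabgetupaip

Rule 1 (regressive voicing assimilation): /p/ precedes the voiced obstruent /g/, so it voices to [b] by assimilation. /gowapgettupaib/ → gowabgettupaib.
Rule 2 (degemination): /tt/ is a geminate; the first /t/ deletes. /gowabgettupaib/ → gowabgetupaib.
Rule 3 (final devoicing): /b/ is a voiced stop in word-final position, so it devoices to [p]. /gowabgetupaib/ → gowabgetupaip.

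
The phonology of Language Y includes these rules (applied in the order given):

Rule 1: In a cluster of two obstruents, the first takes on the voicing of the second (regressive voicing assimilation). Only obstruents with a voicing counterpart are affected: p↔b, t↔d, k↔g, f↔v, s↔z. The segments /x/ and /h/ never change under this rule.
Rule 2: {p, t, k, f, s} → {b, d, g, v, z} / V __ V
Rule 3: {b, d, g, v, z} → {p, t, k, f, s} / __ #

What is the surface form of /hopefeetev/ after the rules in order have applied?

Rule 1 (regressive voicing assimilation): no segment meets the environment; /hopefeetev/ is unchanged.
Rule 2 (intervocalic voicing): /p/ is a voiceless obstruent between vowels /o/ and /e/, so it voices to [b]. /f/ is a voiceless obstruent between vowels /e/ and /e/, so it voices to [v]. /t/ is a voiceless obstruent between vowels /e/ and /e/, so it voices to [d]. /hopefeetev/ → hobeveedev.
Rule 3 (final devoicing): /v/ is a voiced obstruent in word-final position, so it devoices to [f]. /hobeveedev/ → hobeveedef.

hobeveedef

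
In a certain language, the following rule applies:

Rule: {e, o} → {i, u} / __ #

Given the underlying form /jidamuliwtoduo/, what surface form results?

jidamuliwtoduu

/o/ is a mid vowel in word-final position, so it raises to [u].
The other instance of /o/ does not occur in the required environment and remains unchanged.
Surface form: [jidamuliwtoduu].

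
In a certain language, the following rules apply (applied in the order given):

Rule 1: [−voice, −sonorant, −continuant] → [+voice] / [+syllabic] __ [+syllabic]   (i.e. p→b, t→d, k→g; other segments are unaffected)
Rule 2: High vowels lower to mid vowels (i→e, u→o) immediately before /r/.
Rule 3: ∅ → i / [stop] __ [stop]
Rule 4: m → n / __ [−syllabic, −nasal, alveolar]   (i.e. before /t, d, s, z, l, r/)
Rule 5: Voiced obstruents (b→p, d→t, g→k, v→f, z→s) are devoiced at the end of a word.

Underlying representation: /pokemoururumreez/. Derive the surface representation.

pogemoororunrees

Rule 1 (intervocalic voicing): /k/ is a voiceless stop between vowels /o/ and /e/, so it voices to [g]. /pokemoururumreez/ → pogemoururumreez.
Rule 2 (pre-rhotic lowering): /u/ is a high vowel immediately before /r/, so it lowers to [o]. /u/ is a high vowel immediately before /r/, so it lowers to [o]. /pogemoururumreez/ → pogemoororumreez.
Rule 3 (stop-cluster i-epenthesis): no segment meets the environment; /pogemoororumreez/ is unchanged.
Rule 4 (nasal place assimilation): /m/ precedes the alveolar consonant /r/, so it assimilates in place to [n]. /pogemoororumreez/ → pogemoororunreez.
Rule 5 (final devoicing): /z/ is a voiced obstruent in word-final position, so it devoices to [s]. /pogemoororunreez/ → pogemoororunrees.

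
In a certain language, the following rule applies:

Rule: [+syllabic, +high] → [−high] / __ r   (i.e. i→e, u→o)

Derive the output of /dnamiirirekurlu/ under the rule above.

Scanning /dnamiirirekurlu/: /i/ at position 5 is not in the conditioning environment; /i/ is a high vowel immediately before /r/, so it lowers to [e]; /i/ is a high vowel immediately before /r/, so it lowers to [e]; /u/ is a high vowel immediately before /r/, so it lowers to [o]; /u/ at position 15 is not in the conditioning environment.
Result: [dnamiererekorlu].

dnamiererekorlu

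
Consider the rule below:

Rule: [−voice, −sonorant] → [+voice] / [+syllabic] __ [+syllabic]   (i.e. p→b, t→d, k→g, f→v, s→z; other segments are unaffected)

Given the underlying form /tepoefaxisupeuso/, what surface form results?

teboevaxizubeuzo

/p/ is a voiceless obstruent between vowels /e/ and /o/, so it voices to [b].
/f/ is a voiceless obstruent between vowels /e/ and /a/, so it voices to [v].
/s/ is a voiceless obstruent between vowels /i/ and /u/, so it voices to [z].
/p/ is a voiceless obstruent between vowels /u/ and /e/, so it voices to [b].
/s/ is a voiceless obstruent between vowels /u/ and /o/, so it voices to [z].
Surface form: [teboevaxizubeuzo].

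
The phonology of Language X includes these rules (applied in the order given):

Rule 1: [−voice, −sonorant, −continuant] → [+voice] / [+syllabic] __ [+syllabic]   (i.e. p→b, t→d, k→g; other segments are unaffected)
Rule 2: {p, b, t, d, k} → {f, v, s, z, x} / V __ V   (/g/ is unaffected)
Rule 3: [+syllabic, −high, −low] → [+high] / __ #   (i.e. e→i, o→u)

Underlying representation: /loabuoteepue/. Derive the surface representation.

loavuozeevui

Rule 1 (intervocalic voicing): /t/ is a voiceless stop between vowels /o/ and /e/, so it voices to [d]. /p/ is a voiceless stop between vowels /e/ and /u/, so it voices to [b]. /loabuoteepue/ → loabuodeebue.
Rule 2 (intervocalic spirantization): /b/ is a stop between vowels /a/ and /u/, so it spirantizes to the fricative [v]. /d/ is a stop between vowels /o/ and /e/, so it spirantizes to the fricative [z]. /b/ is a stop between vowels /e/ and /u/, so it spirantizes to the fricative [v]. /loabuodeebue/ → loavuozeevue.
Rule 3 (final vowel raising): /e/ is a mid vowel in word-final position, so it raises to [i]. /loavuozeevue/ → loavuozeevui.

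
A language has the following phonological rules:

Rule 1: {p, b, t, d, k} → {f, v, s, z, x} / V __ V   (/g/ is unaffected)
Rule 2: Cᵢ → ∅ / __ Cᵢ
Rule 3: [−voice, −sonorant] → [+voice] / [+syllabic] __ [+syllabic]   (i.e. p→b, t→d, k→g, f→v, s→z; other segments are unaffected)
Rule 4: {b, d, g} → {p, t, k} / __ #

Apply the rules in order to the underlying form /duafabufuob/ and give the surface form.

duavavuvuop

Rule 1 (intervocalic spirantization): /b/ is a stop between vowels /a/ and /u/, so it spirantizes to the fricative [v]. /duafabufuob/ → duafavufuob.
Rule 2 (degemination): no segment meets the environment; /duafavufuob/ is unchanged.
Rule 3 (intervocalic voicing): /f/ is a voiceless obstruent between vowels /a/ and /a/, so it voices to [v]. /f/ is a voiceless obstruent between vowels /u/ and /u/, so it voices to [v]. /duafavufuob/ → duavavuvuob.
Rule 4 (final devoicing): /b/ is a voiced stop in word-final position, so it devoices to [p]. /duavavuvuob/ → duavavuvuop.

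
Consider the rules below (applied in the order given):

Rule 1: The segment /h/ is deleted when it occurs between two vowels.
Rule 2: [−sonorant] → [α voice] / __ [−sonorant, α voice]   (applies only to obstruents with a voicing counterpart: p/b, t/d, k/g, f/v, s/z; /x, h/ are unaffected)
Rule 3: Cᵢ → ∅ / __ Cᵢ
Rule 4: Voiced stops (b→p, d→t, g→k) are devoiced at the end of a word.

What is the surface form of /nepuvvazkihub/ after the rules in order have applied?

nepuvaskiup

Rule 1 (intervocalic h-deletion): /h/ occurs between vowels /i/ and /u/, so it deletes. /nepuvvazkihub/ → nepuvvazkiub.
Rule 2 (regressive voicing assimilation): /z/ precedes the voiceless obstruent /k/, so it devoices to [s] by assimilation. /nepuvvazkiub/ → nepuvvaskiub.
Rule 3 (degemination): /vv/ is a geminate; the first /v/ deletes. /nepuvvaskiub/ → nepuvaskiub.
Rule 4 (final devoicing): /b/ is a voiced stop in word-final position, so it devoices to [p]. /nepuvaskiub/ → nepuvaskiup.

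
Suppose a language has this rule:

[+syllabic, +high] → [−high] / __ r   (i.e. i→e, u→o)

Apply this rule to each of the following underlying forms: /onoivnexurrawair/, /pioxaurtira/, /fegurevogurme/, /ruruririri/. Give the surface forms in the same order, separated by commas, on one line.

/onoivnexurrawair/: /u/ is a high vowel immediately before /r/, so it lowers to [o]. /i/ is a high vowel immediately before /r/, so it lowers to [e]. → [onoivnexorrawaer].
/pioxaurtira/: /u/ is a high vowel immediately before /r/, so it lowers to [o]. /i/ is a high vowel immediately before /r/, so it lowers to [e]. → [pioxaortera].
/fegurevogurme/: /u/ is a high vowel immediately before /r/, so it lowers to [o]. /u/ is a high vowel immediately before /r/, so it lowers to [o]. → [fegorevogorme].
/ruruririri/: /u/ is a high vowel immediately before /r/, so it lowers to [o]. /u/ is a high vowel immediately before /r/, so it lowers to [o]. /i/ is a high vowel immediately before /r/, so it lowers to [e]. /i/ is a high vowel immediately before /r/, so it lowers to [e]. → [rororereri].

onoivnexorrawaer, pioxaortera, fegorevogorme, rororereri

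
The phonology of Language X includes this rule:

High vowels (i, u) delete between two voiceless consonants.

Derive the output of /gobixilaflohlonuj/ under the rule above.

No segment of /gobixilaflohlonuj/ meets the structural description of the rule, so the form surfaces unchanged.

gobixilaflohlonuj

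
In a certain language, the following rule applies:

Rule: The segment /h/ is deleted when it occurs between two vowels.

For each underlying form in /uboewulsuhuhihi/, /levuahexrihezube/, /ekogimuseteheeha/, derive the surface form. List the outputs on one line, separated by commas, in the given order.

uboewulsuuii, levuaexriezube, ekogimuseteeea

/uboewulsuhuhihi/: /h/ occurs between vowels /u/ and /u/, so it deletes. /h/ occurs between vowels /u/ and /i/, so it deletes. /h/ occurs between vowels /i/ and /i/, so it deletes. → [uboewulsuuii].
/levuahexrihezube/: /h/ occurs between vowels /a/ and /e/, so it deletes. /h/ occurs between vowels /i/ and /e/, so it deletes. → [levuaexriezube].
/ekogimuseteheeha/: /h/ occurs between vowels /e/ and /e/, so it deletes. /h/ occurs between vowels /e/ and /a/, so it deletes. → [ekogimuseteeea].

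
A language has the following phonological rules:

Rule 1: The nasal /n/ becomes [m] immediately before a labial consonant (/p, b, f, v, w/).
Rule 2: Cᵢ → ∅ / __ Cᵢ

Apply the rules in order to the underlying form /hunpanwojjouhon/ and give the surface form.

humpamwojouhon

Rule 1 (nasal place assimilation): /n/ precedes the labial consonant /p/, so it assimilates in place to [m]. /n/ precedes the labial consonant /w/, so it assimilates in place to [m]. /hunpanwojjouhon/ → humpamwojjouhon.
Rule 2 (degemination): /jj/ is a geminate; the first /j/ deletes. /humpamwojjouhon/ → humpamwojouhon.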